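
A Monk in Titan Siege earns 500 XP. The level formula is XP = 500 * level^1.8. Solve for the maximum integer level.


XP = 500 * level^1.8, so level = (XP / 500)^(1/1.8)
= (500 / 500)^(1/1.8)
= 1.0^0.5556
= 1.0
Floor: level = 1

level 1


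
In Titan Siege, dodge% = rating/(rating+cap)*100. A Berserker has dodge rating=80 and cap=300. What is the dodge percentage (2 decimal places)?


dodge% = 80 / (80 + 300) * 100
= 80 / 380 * 100
= 0.210526 * 100
= 21.05%

21.05%


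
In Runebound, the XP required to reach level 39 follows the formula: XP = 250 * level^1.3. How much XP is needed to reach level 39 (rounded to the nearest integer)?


XP = 250 * level^1.3
Substitute level = 39:
XP = 250 * 39^1.3
= 250 * 117.0534
= 29263

29263 XP


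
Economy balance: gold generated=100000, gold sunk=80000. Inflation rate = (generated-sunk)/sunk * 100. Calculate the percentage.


Net gold = 100000 - 80000 = 20000
Inflation rate = net / sunk * 100 = 20000 / 80000 * 100
= 0.25 * 100
= 25.00%

25.00%


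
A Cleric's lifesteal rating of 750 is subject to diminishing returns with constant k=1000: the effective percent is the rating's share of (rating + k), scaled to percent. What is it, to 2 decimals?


effective% = rating / (rating + k) * 100
= 750 / (750 + 1000) * 100
= 750 / 1750 * 100
= 0.428571 * 100
= 42.86%

42.86%


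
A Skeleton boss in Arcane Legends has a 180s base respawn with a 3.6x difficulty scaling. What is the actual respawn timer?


Respawn time = base * multiplier
= 180 * 3.6
= 648.0 seconds

648.0 seconds


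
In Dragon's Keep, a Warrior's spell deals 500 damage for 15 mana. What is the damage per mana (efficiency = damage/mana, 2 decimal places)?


Efficiency = damage / mana
= 500 / 15
= 33.33

33.33 dmg/mana


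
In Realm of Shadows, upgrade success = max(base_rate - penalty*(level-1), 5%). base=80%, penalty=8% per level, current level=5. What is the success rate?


raw_rate = 80 - 8 * (5 - 1)
= 80 - 8 * 4
= 80 - 32
= 48
Apply floor: max(48, 5) = 48%

48%


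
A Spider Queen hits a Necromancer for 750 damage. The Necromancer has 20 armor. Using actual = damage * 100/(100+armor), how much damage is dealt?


actual = 750 * 100 / (100 + 20)
= 750 * 100 / 120
= 75000 / 120
= 625.00

625.00 damage


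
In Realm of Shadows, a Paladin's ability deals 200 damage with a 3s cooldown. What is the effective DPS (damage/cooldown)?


DPS = damage / cooldown
= 200 / 3
= 66.67

66.67 DPS


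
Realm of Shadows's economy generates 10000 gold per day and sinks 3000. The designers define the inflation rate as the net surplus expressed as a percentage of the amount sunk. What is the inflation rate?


Net gold = 10000 - 3000 = 7000
Inflation rate = net / sunk * 100 = 7000 / 3000 * 100
= 2.333333 * 100
= 233.33%

233.33%


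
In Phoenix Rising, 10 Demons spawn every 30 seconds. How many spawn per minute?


Spawns per minute = count * (60 / interval)
= 10 * (60 / 30)
= 10 * 2.0
= 20.0

20.0 per minute


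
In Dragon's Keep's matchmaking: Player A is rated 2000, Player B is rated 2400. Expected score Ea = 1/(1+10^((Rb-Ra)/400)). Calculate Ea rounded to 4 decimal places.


Elo expected score: Ea = 1/(1 + 10^((Rb-Ra)/400))
Rb - Ra = 2400 - 2000 = 400
(Rb-Ra)/400 = 400/400 = 1.0
10^1.0 = 10.0
Ea = 1/(1 + 10.0) = 1/11.0 = 0.0909

0.0909


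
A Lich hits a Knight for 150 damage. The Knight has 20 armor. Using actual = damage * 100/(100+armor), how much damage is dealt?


actual = 150 * 100 / (100 + 20)
= 150 * 100 / 120
= 15000 / 120
= 125.00

125.00 damage


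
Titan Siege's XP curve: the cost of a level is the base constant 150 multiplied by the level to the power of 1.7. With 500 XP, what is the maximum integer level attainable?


XP = 150 * level^1.7, so level = (XP / 150)^(1/1.7)
= (500 / 150)^(1/1.7)
= 3.3333^0.5882
= 2.0304
Floor: level = 2

level 2


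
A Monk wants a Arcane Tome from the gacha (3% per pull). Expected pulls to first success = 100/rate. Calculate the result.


Expected pulls for a geometric distribution = 1/p = 100 / rate%
= 100 / 3
= 33.33

33.33 pulls


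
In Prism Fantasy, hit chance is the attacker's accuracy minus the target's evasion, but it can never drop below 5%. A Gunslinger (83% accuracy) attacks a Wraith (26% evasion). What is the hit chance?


accuracy - evasion = 83 - 26 = 57
Apply floor: max(57, 5) = 57
Hit chance = 57%

57%


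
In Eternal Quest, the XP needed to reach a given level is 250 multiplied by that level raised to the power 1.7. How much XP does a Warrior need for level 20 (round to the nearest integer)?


XP = 250 * level^1.7
Substitute level = 20:
XP = 250 * 20^1.7
= 250 * 162.8362
= 40709

40709 XP


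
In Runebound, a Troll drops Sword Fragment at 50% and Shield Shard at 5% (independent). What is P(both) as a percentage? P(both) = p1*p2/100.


For independent events, P(both) = P(A) * P(B)
= 50% * 5%
= 250 / 100 %
= 2.5%

2.5%


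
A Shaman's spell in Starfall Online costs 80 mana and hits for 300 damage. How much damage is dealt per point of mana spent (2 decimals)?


Efficiency = damage / mana
= 300 / 80
= 3.75

3.75 dmg/mana


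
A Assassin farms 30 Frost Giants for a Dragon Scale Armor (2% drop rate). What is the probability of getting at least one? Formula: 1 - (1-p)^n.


P(at least one) = 1 - P(none) = 1 - (1-p)^n
p = 2/100 = 0.02
1 - p = 0.98
(1 - p)^30 = 0.98^30 = 0.545484
P(at least one) = 1 - 0.545484 = 0.4545

0.4545


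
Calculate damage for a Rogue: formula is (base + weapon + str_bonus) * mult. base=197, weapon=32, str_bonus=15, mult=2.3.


Sum base + weapon + str = 197 + 32 + 15 = 244
Multiply by 2.3:
244 * 2.3 = 561.2

561.2 damage


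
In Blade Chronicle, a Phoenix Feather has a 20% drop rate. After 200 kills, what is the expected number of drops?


Expected drops = kills * (drop_rate / 100)
= 200 * (20 / 100)
= 200 * 0.2
= 40.0

40.0 drops


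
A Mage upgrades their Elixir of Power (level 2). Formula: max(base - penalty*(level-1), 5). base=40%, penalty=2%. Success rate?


raw_rate = 40 - 2 * (2 - 1)
= 40 - 2 * 1
= 40 - 2
= 38
Apply floor: max(38, 5) = 38%

38%


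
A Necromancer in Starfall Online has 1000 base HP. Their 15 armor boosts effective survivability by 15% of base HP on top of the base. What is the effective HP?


EHP = 1000 * (1 + 15/100)
= 1000 * (1 + 0.15)
= 1000 * 1.15
= 1150.0

1150.0 EHP


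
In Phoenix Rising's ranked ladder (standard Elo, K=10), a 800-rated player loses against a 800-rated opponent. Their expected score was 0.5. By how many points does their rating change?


Elo update: delta = K * (S - Ea), where S = 0 (loses)
S - Ea = 0 - 0.5 = -0.5
Rating change = 10 * -0.5
= -5.00

-5.00 rating points


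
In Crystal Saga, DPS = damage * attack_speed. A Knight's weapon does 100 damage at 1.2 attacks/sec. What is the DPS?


DPS = damage * attack_speed
= 100 * 1.2
= 120.0

120.0 DPS


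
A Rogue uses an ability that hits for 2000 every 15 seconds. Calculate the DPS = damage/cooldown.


DPS = damage / cooldown
= 2000 / 15
= 133.33

133.33 DPS


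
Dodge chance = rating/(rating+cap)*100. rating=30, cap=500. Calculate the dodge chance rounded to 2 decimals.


dodge% = 30 / (30 + 500) * 100
= 30 / 530 * 100
= 0.056604 * 100
= 5.66%

5.66%


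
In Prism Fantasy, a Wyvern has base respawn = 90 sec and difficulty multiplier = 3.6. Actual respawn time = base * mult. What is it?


Respawn time = base * multiplier
= 90 * 3.6
= 324.0 seconds

324.0 seconds


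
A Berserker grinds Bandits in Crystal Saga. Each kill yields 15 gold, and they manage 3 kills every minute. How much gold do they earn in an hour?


Gold per minute = 15 * 3 = 45
Gold per hour = 45 * 60 = 2700

2700 gold/hour


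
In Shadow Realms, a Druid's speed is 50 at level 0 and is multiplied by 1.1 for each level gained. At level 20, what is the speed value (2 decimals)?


value = base * growth^level
= 50 * 1.1^20
= 50 * 6.7274999
= 336.37

336.37 speed


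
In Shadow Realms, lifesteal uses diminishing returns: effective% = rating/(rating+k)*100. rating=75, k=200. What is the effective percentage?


effective% = rating / (rating + k) * 100
= 75 / (75 + 200) * 100
= 75 / 275 * 100
= 0.272727 * 100
= 27.27%

27.27%


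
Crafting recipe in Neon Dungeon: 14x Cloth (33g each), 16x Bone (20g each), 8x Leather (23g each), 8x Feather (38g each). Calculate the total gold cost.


Cost breakdown:
  Cloth: 14 * 33 = 462
  Bone: 16 * 20 = 320
  Leather: 8 * 23 = 184
  Feather: 8 * 38 = 304
Total = 462 + 320 + 184 + 304 = 1270

1270 gold


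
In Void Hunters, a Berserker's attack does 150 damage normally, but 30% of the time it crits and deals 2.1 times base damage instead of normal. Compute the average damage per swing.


E[dmg] = base * (1 + crit_chance * (crit_mult - 1))
cc as decimal = 30/100 = 0.3
cm - 1 = 2.1 - 1 = 1.1
Bonus factor = 0.3 * 1.1 = 0.33
Total multiplier = 1 + 0.33 = 1.33
Expected damage = 150 * 1.33 = 199.50

199.50 damage


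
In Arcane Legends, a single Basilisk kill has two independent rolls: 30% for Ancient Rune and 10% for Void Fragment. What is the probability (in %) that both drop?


For independent events, P(both) = P(A) * P(B)
= 30% * 10%
= 300 / 100 %
= 3.0%

3.0%


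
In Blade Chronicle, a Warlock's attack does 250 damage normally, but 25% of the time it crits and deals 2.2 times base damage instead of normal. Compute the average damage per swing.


E[dmg] = base * (1 + crit_chance * (crit_mult - 1))
cc as decimal = 25/100 = 0.25
cm - 1 = 2.2 - 1 = 1.2
Bonus factor = 0.25 * 1.2 = 0.3
Total multiplier = 1 + 0.3 = 1.3
Expected damage = 250 * 1.3 = 325.00

325.00 damage


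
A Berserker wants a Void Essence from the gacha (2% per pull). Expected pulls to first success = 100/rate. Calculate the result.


Expected pulls for a geometric distribution = 1/p = 100 / rate%
= 100 / 2
= 50.0

50.0 pulls


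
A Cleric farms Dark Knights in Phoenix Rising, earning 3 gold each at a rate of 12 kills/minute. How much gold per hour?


Gold per minute = 3 * 12 = 36
Gold per hour = 36 * 60 = 2160

2160 gold/hour


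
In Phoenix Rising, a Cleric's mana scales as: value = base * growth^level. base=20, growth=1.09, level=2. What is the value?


value = base * growth^level
= 20 * 1.09^2
= 20 * 1.1881
= 23.76

23.76 mana


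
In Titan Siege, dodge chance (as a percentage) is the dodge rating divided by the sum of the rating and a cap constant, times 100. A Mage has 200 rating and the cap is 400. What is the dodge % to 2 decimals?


dodge% = 200 / (200 + 400) * 100
= 200 / 600 * 100
= 0.333333 * 100
= 33.33%

33.33%


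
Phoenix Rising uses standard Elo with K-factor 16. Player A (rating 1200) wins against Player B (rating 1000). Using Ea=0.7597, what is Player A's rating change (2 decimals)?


Elo update: delta = K * (S - Ea), where S = 1 (wins)
S - Ea = 1 - 0.7597 = 0.2403
Rating change = 16 * 0.2403
= 3.84

3.84 rating points


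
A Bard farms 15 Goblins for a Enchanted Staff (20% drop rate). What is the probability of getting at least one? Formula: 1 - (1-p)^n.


P(at least one) = 1 - P(none) = 1 - (1-p)^n
p = 20/100 = 0.2
1 - p = 0.8
(1 - p)^15 = 0.8^15 = 0.035184
P(at least one) = 1 - 0.035184 = 0.9648

0.9648


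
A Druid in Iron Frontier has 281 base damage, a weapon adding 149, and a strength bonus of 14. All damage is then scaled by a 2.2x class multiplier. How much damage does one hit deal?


Sum base + weapon + str = 281 + 149 + 14 = 444
Multiply by 2.2:
444 * 2.2 = 976.8

976.8 damage


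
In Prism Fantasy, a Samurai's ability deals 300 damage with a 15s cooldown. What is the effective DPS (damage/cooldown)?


DPS = damage / cooldown
= 300 / 15
= 20.00

20.00 DPS


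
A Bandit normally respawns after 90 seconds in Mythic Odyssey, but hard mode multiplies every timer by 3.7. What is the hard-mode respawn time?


Respawn time = base * multiplier
= 90 * 3.7
= 333.0 seconds

333.0 seconds


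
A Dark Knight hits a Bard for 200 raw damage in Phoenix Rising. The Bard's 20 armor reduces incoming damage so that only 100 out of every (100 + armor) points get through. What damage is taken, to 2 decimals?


actual = 200 * 100 / (100 + 20)
= 200 * 100 / 120
= 20000 / 120
= 166.67

166.67 damage


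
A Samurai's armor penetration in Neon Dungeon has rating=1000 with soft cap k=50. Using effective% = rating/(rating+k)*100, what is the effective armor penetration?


effective% = rating / (rating + k) * 100
= 1000 / (1000 + 50) * 100
= 1000 / 1050 * 100
= 0.952381 * 100
= 95.24%

95.24%


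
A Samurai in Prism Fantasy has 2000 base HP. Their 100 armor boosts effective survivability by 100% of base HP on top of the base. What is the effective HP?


EHP = 2000 * (1 + 100/100)
= 2000 * (1 + 1.0)
= 2000 * 2.0
= 4000.0

4000.0 EHP


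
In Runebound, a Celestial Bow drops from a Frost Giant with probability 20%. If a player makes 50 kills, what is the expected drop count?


Expected drops = kills * (drop_rate / 100)
= 50 * (20 / 100)
= 50 * 0.2
= 10.0

10.0 drops


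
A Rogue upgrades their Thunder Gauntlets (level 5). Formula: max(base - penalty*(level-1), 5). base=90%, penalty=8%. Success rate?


raw_rate = 90 - 8 * (5 - 1)
= 90 - 8 * 4
= 90 - 32
= 58
Apply floor: max(58, 5) = 58%

58%


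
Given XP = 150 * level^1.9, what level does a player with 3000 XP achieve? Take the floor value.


XP = 150 * level^1.9, so level = (XP / 150)^(1/1.9)
= (3000 / 150)^(1/1.9)
= 20.0^0.5263
= 4.839
Floor: level = 4

level 4


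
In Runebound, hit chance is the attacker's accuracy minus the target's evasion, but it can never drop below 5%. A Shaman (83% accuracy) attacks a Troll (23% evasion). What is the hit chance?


accuracy - evasion = 83 - 23 = 60
Apply floor: max(60, 5) = 60
Hit chance = 60%

60%


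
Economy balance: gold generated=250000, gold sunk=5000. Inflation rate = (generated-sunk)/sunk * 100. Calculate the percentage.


Net gold = 250000 - 5000 = 245000
Inflation rate = net / sunk * 100 = 245000 / 5000 * 100
= 49.0 * 100
= 4900.00%

4900.00%


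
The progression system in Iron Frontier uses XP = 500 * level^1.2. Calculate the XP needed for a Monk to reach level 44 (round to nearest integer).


XP = 500 * level^1.2
Substitute level = 44:
XP = 500 * 44^1.2
= 500 * 93.7871
= 46894

46894 XP


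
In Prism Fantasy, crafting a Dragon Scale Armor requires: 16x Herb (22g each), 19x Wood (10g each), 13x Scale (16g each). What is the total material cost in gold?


Cost breakdown:
  Herb: 16 * 22 = 352
  Wood: 19 * 10 = 190
  Scale: 13 * 16 = 208
Total = 352 + 190 + 208 = 750

750 gold


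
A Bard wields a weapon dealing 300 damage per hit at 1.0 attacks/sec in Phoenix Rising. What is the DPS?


DPS = damage * attack_speed
= 300 * 1.0
= 300.0

300.0 DPS


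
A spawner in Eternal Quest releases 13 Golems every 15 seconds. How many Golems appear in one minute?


Spawns per minute = count * (60 / interval)
= 13 * (60 / 15)
= 13 * 4.0
= 52.0

52.0 per minute


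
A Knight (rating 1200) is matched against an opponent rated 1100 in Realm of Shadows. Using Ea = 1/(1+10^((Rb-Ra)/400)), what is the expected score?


Elo expected score: Ea = 1/(1 + 10^((Rb-Ra)/400))
Rb - Ra = 1100 - 1200 = -100
(Rb-Ra)/400 = -100/400 = -0.25
10^-0.25 = 0.562341
Ea = 1/(1 + 0.562341) = 1/1.562341 = 0.6401

0.6401


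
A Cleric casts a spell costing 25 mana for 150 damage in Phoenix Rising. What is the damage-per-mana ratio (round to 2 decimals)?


Efficiency = damage / mana
= 150 / 25
= 6.00

6.00 dmg/mana


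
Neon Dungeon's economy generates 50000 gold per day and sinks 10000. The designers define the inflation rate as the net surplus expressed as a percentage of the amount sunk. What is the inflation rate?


Net gold = 50000 - 10000 = 40000
Inflation rate = net / sunk * 100 = 40000 / 10000 * 100
= 4.0 * 100
= 400.00%

400.00%


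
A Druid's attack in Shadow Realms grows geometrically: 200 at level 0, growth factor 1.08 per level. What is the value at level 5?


value = base * growth^level
= 200 * 1.08^5
= 200 * 1.469328
= 293.87

293.87 attack


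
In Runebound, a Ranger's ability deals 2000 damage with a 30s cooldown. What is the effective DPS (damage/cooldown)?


DPS = damage / cooldown
= 2000 / 30
= 66.67

66.67 DPS


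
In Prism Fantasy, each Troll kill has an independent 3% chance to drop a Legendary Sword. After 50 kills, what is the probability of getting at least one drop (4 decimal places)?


P(at least one) = 1 - P(none) = 1 - (1-p)^n
p = 3/100 = 0.03
1 - p = 0.97
(1 - p)^50 = 0.97^50 = 0.218065
P(at least one) = 1 - 0.218065 = 0.7819

0.7819


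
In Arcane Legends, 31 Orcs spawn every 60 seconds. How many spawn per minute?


Spawns per minute = count * (60 / interval)
= 31 * (60 / 60)
= 31 * 1.0
= 31.0

31.0 per minute


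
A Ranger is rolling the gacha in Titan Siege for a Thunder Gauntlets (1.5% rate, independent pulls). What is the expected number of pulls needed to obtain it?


Expected pulls for a geometric distribution = 1/p = 100 / rate%
= 100 / 1.5
= 66.67

66.67 pulls


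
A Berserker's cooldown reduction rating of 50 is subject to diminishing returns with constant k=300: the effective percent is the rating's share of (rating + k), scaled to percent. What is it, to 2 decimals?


effective% = rating / (rating + k) * 100
= 50 / (50 + 300) * 100
= 50 / 350 * 100
= 0.142857 * 100
= 14.29%

14.29%


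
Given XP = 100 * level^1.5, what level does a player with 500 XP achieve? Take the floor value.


XP = 100 * level^1.5, so level = (XP / 100)^(1/1.5)
= (500 / 100)^(1/1.5)
= 5.0^0.6667
= 2.924
Floor: level = 2

level 2


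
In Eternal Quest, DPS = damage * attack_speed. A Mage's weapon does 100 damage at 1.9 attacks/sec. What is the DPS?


DPS = damage * attack_speed
= 100 * 1.9
= 190.0

190.0 DPS


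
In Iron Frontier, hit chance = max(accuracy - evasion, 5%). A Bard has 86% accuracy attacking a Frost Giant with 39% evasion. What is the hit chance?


accuracy - evasion = 86 - 39 = 47
Apply floor: max(47, 5) = 47
Hit chance = 47%

47%


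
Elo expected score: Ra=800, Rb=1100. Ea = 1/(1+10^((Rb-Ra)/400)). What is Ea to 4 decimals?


Elo expected score: Ea = 1/(1 + 10^((Rb-Ra)/400))
Rb - Ra = 1100 - 800 = 300
(Rb-Ra)/400 = 300/400 = 0.75
10^0.75 = 5.623413
Ea = 1/(1 + 5.623413) = 1/6.623413 = 0.1510

0.1510


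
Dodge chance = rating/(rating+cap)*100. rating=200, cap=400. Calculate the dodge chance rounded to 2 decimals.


dodge% = 200 / (200 + 400) * 100
= 200 / 600 * 100
= 0.333333 * 100
= 33.33%

33.33%


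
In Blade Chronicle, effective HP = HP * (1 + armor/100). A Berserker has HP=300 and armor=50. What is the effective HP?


EHP = 300 * (1 + 50/100)
= 300 * (1 + 0.5)
= 300 * 1.5
= 450.0

450.0 EHP


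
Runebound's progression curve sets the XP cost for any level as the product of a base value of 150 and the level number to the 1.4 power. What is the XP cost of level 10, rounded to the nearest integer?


XP = 150 * level^1.4
Substitute level = 10:
XP = 150 * 10^1.4
= 150 * 25.1189
= 3768

3768 XP


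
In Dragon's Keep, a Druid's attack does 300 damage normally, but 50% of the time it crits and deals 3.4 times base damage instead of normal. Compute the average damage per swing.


E[dmg] = base * (1 + crit_chance * (crit_mult - 1))
cc as decimal = 50/100 = 0.5
cm - 1 = 3.4 - 1 = 2.4
Bonus factor = 0.5 * 2.4 = 1.2
Total multiplier = 1 + 1.2 = 2.2
Expected damage = 300 * 2.2 = 660.00

660.00 damage


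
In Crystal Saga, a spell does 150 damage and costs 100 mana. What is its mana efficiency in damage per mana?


Efficiency = damage / mana
= 150 / 100
= 1.50

1.50 dmg/mana


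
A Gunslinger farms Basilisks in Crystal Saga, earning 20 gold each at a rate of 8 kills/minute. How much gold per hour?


Gold per minute = 20 * 8 = 160
Gold per hour = 160 * 60 = 9600

9600 gold/hour


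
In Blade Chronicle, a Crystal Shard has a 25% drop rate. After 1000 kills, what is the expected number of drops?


Expected drops = kills * (drop_rate / 100)
= 1000 * (25 / 100)
= 1000 * 0.25
= 250.0

250.0 drops


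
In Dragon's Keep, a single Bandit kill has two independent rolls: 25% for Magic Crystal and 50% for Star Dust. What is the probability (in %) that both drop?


For independent events, P(both) = P(A) * P(B)
= 25% * 50%
= 1250 / 100 %
= 12.5%

12.5%


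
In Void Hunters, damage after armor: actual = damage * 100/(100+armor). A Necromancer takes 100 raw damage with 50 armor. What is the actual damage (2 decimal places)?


actual = 100 * 100 / (100 + 50)
= 100 * 100 / 150
= 10000 / 150
= 66.67

66.67 damage


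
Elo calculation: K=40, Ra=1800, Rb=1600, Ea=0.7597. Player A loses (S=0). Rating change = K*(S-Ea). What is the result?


Elo update: delta = K * (S - Ea), where S = 0 (loses)
S - Ea = 0 - 0.7597 = -0.7597
Rating change = 40 * -0.7597
= -30.39

-30.39 rating points


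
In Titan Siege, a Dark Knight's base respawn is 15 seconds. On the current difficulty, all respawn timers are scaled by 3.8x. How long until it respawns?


Respawn time = base * multiplier
= 15 * 3.8
= 57.0 seconds

57.0 seconds


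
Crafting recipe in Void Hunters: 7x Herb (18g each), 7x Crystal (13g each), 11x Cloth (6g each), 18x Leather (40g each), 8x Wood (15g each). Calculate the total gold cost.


Cost breakdown:
  Herb: 7 * 18 = 126
  Crystal: 7 * 13 = 91
  Cloth: 11 * 6 = 66
  Leather: 18 * 40 = 720
  Wood: 8 * 15 = 120
Total = 126 + 91 + 66 + 720 + 120 = 1123

1123 gold


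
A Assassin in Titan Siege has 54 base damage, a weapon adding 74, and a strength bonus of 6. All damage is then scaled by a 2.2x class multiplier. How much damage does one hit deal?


Sum base + weapon + str = 54 + 74 + 6 = 134
Multiply by 2.2:
134 * 2.2 = 294.8

294.8 damage


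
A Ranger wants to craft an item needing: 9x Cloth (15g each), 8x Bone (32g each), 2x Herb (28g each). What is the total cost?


Cost breakdown:
  Cloth: 9 * 15 = 135
  Bone: 8 * 32 = 256
  Herb: 2 * 28 = 56
Total = 135 + 256 + 56 = 447

447 gold


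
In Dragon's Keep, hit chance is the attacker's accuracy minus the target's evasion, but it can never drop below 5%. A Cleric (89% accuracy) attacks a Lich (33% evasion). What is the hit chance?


accuracy - evasion = 89 - 33 = 56
Apply floor: max(56, 5) = 56
Hit chance = 56%

56%


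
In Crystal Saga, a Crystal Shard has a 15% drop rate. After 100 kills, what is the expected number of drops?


Expected drops = kills * (drop_rate / 100)
= 100 * (15 / 100)
= 100 * 0.15
= 15.0

15.0 drops


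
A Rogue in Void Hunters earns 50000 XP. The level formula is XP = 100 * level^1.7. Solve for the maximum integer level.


XP = 100 * level^1.7, so level = (XP / 100)^(1/1.7)
= (50000 / 100)^(1/1.7)
= 500.0^0.5882
= 38.6927
Floor: level = 38

level 38


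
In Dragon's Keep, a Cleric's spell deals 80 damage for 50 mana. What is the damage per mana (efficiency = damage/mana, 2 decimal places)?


Efficiency = damage / mana
= 80 / 50
= 1.60

1.60 dmg/mana


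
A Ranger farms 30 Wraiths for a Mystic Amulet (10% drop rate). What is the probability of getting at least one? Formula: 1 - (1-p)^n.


P(at least one) = 1 - P(none) = 1 - (1-p)^n
p = 10/100 = 0.1
1 - p = 0.9
(1 - p)^30 = 0.9^30 = 0.042391
P(at least one) = 1 - 0.042391 = 0.9576

0.9576


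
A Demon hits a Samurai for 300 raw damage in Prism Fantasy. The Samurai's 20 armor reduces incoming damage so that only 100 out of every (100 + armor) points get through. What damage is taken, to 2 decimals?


actual = 300 * 100 / (100 + 20)
= 300 * 100 / 120
= 30000 / 120
= 250.00

250.00 damage


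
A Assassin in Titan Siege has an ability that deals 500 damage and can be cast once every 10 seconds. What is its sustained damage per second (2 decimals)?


DPS = damage / cooldown
= 500 / 10
= 50.00

50.00 DPS


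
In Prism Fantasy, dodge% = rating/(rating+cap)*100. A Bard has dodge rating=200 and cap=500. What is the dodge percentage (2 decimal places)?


dodge% = 200 / (200 + 500) * 100
= 200 / 700 * 100
= 0.285714 * 100
= 28.57%

28.57%


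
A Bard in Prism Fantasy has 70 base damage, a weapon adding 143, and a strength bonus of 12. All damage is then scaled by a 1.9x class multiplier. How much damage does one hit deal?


Sum base + weapon + str = 70 + 143 + 12 = 225
Multiply by 1.9:
225 * 1.9 = 427.5

427.5 damage


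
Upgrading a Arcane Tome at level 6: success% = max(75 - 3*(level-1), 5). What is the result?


raw_rate = 75 - 3 * (6 - 1)
= 75 - 3 * 5
= 75 - 15
= 60
Apply floor: max(60, 5) = 60%

60%


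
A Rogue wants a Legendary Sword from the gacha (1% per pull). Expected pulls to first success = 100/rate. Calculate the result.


Expected pulls for a geometric distribution = 1/p = 100 / rate%
= 100 / 1
= 100.0

100.0 pulls


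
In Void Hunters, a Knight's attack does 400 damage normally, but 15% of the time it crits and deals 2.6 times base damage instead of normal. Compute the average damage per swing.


E[dmg] = base * (1 + crit_chance * (crit_mult - 1))
cc as decimal = 15/100 = 0.15
cm - 1 = 2.6 - 1 = 1.6
Bonus factor = 0.15 * 1.6 = 0.24
Total multiplier = 1 + 0.24 = 1.24
Expected damage = 400 * 1.24 = 496.00

496.00 damage


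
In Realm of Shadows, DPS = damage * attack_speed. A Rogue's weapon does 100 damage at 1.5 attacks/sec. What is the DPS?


DPS = damage * attack_speed
= 100 * 1.5
= 150.0

150.0 DPS


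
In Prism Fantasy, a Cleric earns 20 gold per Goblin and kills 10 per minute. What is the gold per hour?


Gold per minute = 20 * 10 = 200
Gold per hour = 200 * 60 = 12000

12000 gold/hour


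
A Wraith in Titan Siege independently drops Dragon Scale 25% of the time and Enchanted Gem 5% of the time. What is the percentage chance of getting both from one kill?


For independent events, P(both) = P(A) * P(B)
= 25% * 5%
= 125 / 100 %
= 1.25%

1.25%


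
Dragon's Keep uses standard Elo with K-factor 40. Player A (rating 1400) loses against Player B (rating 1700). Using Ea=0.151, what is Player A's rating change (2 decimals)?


Elo update: delta = K * (S - Ea), where S = 0 (loses)
S - Ea = 0 - 0.151 = -0.151
Rating change = 40 * -0.151
= -6.04

-6.04 rating points


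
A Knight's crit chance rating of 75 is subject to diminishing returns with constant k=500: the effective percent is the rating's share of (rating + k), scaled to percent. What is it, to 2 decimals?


effective% = rating / (rating + k) * 100
= 75 / (75 + 500) * 100
= 75 / 575 * 100
= 0.130435 * 100
= 13.04%

13.04%


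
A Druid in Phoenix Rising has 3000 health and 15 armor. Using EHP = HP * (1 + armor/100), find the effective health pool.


EHP = 3000 * (1 + 15/100)
= 3000 * (1 + 0.15)
= 3000 * 1.15
= 3450.0

3450.0 EHP


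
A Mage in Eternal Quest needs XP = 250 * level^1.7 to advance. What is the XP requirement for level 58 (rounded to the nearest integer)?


XP = 250 * level^1.7
Substitute level = 58:
XP = 250 * 58^1.7
= 250 * 995.0103
= 248753

248753 XP


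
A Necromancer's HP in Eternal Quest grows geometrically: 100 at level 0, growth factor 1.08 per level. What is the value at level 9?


value = base * growth^level
= 100 * 1.08^9
= 100 * 1.999005
= 199.90

199.90 HP


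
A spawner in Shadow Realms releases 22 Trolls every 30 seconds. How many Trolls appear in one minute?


Spawns per minute = count * (60 / interval)
= 22 * (60 / 30)
= 22 * 2.0
= 44.0

44.0 per minute


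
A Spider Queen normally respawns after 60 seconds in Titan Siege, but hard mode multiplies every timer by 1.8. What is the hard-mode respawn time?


Respawn time = base * multiplier
= 60 * 1.8
= 108.0 seconds

108.0 seconds


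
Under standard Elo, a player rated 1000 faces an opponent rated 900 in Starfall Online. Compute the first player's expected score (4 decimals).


Elo expected score: Ea = 1/(1 + 10^((Rb-Ra)/400))
Rb - Ra = 900 - 1000 = -100
(Rb-Ra)/400 = -100/400 = -0.25
10^-0.25 = 0.562341
Ea = 1/(1 + 0.562341) = 1/1.562341 = 0.6401

0.6401


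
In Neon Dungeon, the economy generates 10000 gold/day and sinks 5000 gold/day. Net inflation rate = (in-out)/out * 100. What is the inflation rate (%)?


Net gold = 10000 - 5000 = 5000
Inflation rate = net / sunk * 100 = 5000 / 5000 * 100
= 1.0 * 100
= 100.00%

100.00%


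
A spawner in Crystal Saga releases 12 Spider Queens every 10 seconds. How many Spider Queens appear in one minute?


Spawns per minute = count * (60 / interval)
= 12 * (60 / 10)
= 12 * 6.0
= 72.0

72.0 per minute


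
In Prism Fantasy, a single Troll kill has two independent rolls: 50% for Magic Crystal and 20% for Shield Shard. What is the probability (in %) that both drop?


For independent events, P(both) = P(A) * P(B)
= 50% * 20%
= 1000 / 100 %
= 10.0%

10.0%


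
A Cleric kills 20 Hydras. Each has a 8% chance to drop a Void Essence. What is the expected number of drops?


Expected drops = kills * (drop_rate / 100)
= 20 * (8 / 100)
= 20 * 0.08
= 1.6

1.6 drops


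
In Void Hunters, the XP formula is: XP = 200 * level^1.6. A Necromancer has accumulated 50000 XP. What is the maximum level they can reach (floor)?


XP = 200 * level^1.6, so level = (XP / 200)^(1/1.6)
= (50000 / 200)^(1/1.6)
= 250.0^0.625
= 31.5292
Floor: level = 31

level 31


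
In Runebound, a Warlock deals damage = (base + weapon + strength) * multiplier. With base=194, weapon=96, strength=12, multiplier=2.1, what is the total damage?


Sum base + weapon + str = 194 + 96 + 12 = 302
Multiply by 2.1:
302 * 2.1 = 634.2

634.2 damage


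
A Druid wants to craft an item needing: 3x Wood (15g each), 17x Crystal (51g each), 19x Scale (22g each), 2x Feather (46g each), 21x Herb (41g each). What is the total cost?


Cost breakdown:
  Wood: 3 * 15 = 45
  Crystal: 17 * 51 = 867
  Scale: 19 * 22 = 418
  Feather: 2 * 46 = 92
  Herb: 21 * 41 = 861
Total = 45 + 867 + 418 + 92 + 861 = 2283

2283 gold


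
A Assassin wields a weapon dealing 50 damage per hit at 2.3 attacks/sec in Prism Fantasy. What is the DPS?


DPS = damage * attack_speed
= 50 * 2.3
= 115.0

115.0 DPS


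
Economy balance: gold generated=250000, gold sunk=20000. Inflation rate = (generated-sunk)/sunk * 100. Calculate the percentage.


Net gold = 250000 - 20000 = 230000
Inflation rate = net / sunk * 100 = 230000 / 20000 * 100
= 11.5 * 100
= 1150.00%

1150.00%


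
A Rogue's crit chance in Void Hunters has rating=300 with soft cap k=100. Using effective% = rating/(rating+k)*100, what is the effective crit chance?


effective% = rating / (rating + k) * 100
= 300 / (300 + 100) * 100
= 300 / 400 * 100
= 0.75 * 100
= 75.00%

75.00%


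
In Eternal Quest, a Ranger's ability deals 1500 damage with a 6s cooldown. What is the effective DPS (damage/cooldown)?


DPS = damage / cooldown
= 1500 / 6
= 250.00

250.00 DPS


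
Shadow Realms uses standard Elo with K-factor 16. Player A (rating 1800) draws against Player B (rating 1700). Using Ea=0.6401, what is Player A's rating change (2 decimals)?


Elo update: delta = K * (S - Ea), where S = 0.5 (draws)
S - Ea = 0.5 - 0.6401 = -0.1401
Rating change = 16 * -0.1401
= -2.24

-2.24 rating points


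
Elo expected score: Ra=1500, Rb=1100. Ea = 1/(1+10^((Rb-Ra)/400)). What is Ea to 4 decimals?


Elo expected score: Ea = 1/(1 + 10^((Rb-Ra)/400))
Rb - Ra = 1100 - 1500 = -400
(Rb-Ra)/400 = -400/400 = -1.0
10^-1.0 = 0.1
Ea = 1/(1 + 0.1) = 1/1.1 = 0.9091

0.9091


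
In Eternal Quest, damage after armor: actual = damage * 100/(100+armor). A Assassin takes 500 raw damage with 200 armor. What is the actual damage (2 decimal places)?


actual = 500 * 100 / (100 + 200)
= 500 * 100 / 300
= 50000 / 300
= 166.67

166.67 damage


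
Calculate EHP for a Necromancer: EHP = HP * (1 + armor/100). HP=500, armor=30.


EHP = 500 * (1 + 30/100)
= 500 * (1 + 0.3)
= 500 * 1.3
= 650.0

650.0 EHP


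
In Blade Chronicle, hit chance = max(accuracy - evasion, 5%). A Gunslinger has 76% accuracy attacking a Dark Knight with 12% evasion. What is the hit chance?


accuracy - evasion = 76 - 12 = 64
Apply floor: max(64, 5) = 64
Hit chance = 64%

64%


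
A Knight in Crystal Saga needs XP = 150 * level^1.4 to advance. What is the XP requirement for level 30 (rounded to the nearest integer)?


XP = 150 * level^1.4
Substitute level = 30:
XP = 150 * 30^1.4
= 150 * 116.9418
= 17541

17541 XP


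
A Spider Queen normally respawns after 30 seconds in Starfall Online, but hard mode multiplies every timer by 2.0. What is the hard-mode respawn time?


Respawn time = base * multiplier
= 30 * 2.0
= 60.0 seconds

60.0 seconds


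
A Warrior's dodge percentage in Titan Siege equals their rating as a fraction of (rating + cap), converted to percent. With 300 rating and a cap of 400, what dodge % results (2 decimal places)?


dodge% = 300 / (300 + 400) * 100
= 300 / 700 * 100
= 0.428571 * 100
= 42.86%

42.86%


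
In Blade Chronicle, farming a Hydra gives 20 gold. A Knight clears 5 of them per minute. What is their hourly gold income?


Gold per minute = 20 * 5 = 100
Gold per hour = 100 * 60 = 6000

6000 gold/hour


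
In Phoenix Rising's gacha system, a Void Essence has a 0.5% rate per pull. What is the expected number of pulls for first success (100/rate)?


Expected pulls for a geometric distribution = 1/p = 100 / rate%
= 100 / 0.5
= 200.0

200.0 pulls


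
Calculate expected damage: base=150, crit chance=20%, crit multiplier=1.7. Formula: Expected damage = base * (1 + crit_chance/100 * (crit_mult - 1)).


E[dmg] = base * (1 + crit_chance * (crit_mult - 1))
cc as decimal = 20/100 = 0.2
cm - 1 = 1.7 - 1 = 0.7
Bonus factor = 0.2 * 0.7 = 0.14
Total multiplier = 1 + 0.14 = 1.14
Expected damage = 150 * 1.14 = 171.00

171.00 damage


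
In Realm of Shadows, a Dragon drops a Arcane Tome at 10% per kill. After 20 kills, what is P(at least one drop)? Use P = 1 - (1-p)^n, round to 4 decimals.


P(at least one) = 1 - P(none) = 1 - (1-p)^n
p = 10/100 = 0.1
1 - p = 0.9
(1 - p)^20 = 0.9^20 = 0.121577
P(at least one) = 1 - 0.121577 = 0.8784

0.8784


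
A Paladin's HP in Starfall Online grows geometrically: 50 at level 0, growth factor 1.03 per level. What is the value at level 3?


value = base * growth^level
= 50 * 1.03^3
= 50 * 1.092727
= 54.64

54.64 HP


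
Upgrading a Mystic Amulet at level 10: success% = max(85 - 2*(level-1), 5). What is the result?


raw_rate = 85 - 2 * (10 - 1)
= 85 - 2 * 9
= 85 - 18
= 67
Apply floor: max(67, 5) = 67%

67%


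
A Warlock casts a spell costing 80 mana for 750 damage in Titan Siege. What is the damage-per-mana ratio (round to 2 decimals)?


Efficiency = damage / mana
= 750 / 80
= 9.38

9.38 dmg/mana


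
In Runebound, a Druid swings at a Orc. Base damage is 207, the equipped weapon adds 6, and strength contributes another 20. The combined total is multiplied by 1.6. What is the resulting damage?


Sum base + weapon + str = 207 + 6 + 20 = 233
Multiply by 1.6:
233 * 1.6 = 372.8

372.8 damage


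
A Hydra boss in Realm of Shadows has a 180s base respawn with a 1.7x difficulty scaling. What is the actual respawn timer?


Respawn time = base * multiplier
= 180 * 1.7
= 306.0 seconds

306.0 seconds


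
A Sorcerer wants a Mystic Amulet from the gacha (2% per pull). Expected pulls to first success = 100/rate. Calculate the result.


Expected pulls for a geometric distribution = 1/p = 100 / rate%
= 100 / 2
= 50.0

50.0 pulls


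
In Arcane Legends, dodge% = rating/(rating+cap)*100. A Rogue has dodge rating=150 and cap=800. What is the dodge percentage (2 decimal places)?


dodge% = 150 / (150 + 800) * 100
= 150 / 950 * 100
= 0.157895 * 100
= 15.79%

15.79%


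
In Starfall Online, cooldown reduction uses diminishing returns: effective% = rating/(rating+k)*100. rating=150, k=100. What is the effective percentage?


effective% = rating / (rating + k) * 100
= 150 / (150 + 100) * 100
= 150 / 250 * 100
= 0.6 * 100
= 60.00%

60.00%


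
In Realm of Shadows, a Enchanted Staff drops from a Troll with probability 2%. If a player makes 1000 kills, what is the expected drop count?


Expected drops = kills * (drop_rate / 100)
= 1000 * (2 / 100)
= 1000 * 0.02
= 20.0

20.0 drops


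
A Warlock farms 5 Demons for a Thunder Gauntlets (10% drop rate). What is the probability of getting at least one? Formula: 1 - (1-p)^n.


P(at least one) = 1 - P(none) = 1 - (1-p)^n
p = 10/100 = 0.1
1 - p = 0.9
(1 - p)^5 = 0.9^5 = 0.590490
P(at least one) = 1 - 0.590490 = 0.4095

0.4095


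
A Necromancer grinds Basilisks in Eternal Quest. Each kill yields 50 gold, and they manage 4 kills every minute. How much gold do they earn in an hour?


Gold per minute = 50 * 4 = 200
Gold per hour = 200 * 60 = 12000

12000 gold/hour


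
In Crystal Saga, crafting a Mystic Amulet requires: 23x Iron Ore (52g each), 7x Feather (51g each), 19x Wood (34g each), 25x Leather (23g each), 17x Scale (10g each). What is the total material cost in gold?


Cost breakdown:
  Iron Ore: 23 * 52 = 1196
  Feather: 7 * 51 = 357
  Wood: 19 * 34 = 646
  Leather: 25 * 23 = 575
  Scale: 17 * 10 = 170
Total = 1196 + 357 + 646 + 575 + 170 = 2944

2944 gold


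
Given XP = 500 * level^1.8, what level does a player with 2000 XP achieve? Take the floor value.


XP = 500 * level^1.8, so level = (XP / 500)^(1/1.8)
= (2000 / 500)^(1/1.8)
= 4.0^0.5556
= 2.1601
Floor: level = 2

level 2


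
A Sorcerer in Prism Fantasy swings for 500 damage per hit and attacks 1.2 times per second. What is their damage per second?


DPS = damage * attack_speed
= 500 * 1.2
= 600.0

600.0 DPS


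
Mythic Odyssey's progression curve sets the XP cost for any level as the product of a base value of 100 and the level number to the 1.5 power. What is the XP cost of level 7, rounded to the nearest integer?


XP = 100 * level^1.5
Substitute level = 7:
XP = 100 * 7^1.5
= 100 * 18.5203
= 1852

1852 XP


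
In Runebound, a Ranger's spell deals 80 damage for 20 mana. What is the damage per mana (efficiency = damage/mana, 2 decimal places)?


Efficiency = damage / mana
= 80 / 20
= 4.00

4.00 dmg/mana


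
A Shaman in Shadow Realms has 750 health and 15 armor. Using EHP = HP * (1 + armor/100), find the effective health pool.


EHP = 750 * (1 + 15/100)
= 750 * (1 + 0.15)
= 750 * 1.15
= 862.5

862.5 EHP


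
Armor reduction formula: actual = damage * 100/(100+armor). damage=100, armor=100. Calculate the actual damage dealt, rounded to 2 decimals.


actual = 100 * 100 / (100 + 100)
= 100 * 100 / 200
= 10000 / 200
= 50.00

50.00 damage


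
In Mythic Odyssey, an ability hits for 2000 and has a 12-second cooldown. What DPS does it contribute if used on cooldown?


DPS = damage / cooldown
= 2000 / 12
= 166.67

166.67 DPS


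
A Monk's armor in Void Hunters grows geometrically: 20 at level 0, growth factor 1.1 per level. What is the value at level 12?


value = base * growth^level
= 20 * 1.1^12
= 20 * 3.138428
= 62.77

62.77 armor


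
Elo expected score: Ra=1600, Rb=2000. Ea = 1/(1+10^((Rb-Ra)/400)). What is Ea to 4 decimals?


Elo expected score: Ea = 1/(1 + 10^((Rb-Ra)/400))
Rb - Ra = 2000 - 1600 = 400
(Rb-Ra)/400 = 400/400 = 1.0
10^1.0 = 10.0
Ea = 1/(1 + 10.0) = 1/11.0 = 0.0909

0.0909


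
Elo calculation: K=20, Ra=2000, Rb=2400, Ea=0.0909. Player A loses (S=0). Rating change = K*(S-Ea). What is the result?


Elo update: delta = K * (S - Ea), where S = 0 (loses)
S - Ea = 0 - 0.0909 = -0.0909
Rating change = 20 * -0.0909
= -1.82

-1.82 rating points


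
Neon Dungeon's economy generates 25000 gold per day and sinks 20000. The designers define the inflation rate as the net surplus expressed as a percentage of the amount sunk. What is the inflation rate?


Net gold = 25000 - 20000 = 5000
Inflation rate = net / sunk * 100 = 5000 / 20000 * 100
= 0.25 * 100
= 25.00%

25.00%
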